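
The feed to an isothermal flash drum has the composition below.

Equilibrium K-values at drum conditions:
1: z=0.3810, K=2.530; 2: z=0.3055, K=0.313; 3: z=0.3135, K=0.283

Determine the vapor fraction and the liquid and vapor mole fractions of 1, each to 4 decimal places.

Let ψ = V/F and solve Σ zᵢ(Kᵢ−1)/(1+ψ(Kᵢ−1)) = 0.
Feasibility: ΣzᵢKᵢ = 1.1483, Σzᵢ/Kᵢ = 2.2344 — both > 1, two phases present.
Newton–Raphson from ψ = 0.5:
  ψ = 0.5000: g = -0.33982, g' = -1.0125 → ψ = 0.1644
  ψ = 0.1644: g = -0.02562, g' = -0.9598 → ψ = 0.1377
  ψ = 0.1377: g = 0.00030, g' = -0.9828 → ψ = 0.1380
Converged at ψ = 0.1380.
Compositions from xᵢ = zᵢ/(1+ψ(Kᵢ−1)), yᵢ = Kᵢxᵢ:
  1: x = 0.3146, y = 0.7959
  2: x = 0.3375, y = 0.1056
  3: x = 0.3479, y = 0.0985

ψ = 0.1380, x_1 = 0.3146, y_1 = 0.7959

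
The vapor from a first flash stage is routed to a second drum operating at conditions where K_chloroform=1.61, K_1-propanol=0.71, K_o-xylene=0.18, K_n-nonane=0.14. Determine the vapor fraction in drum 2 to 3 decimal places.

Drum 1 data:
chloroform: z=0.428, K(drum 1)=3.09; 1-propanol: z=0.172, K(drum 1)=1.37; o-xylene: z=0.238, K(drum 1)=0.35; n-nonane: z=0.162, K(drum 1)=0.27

Drum 1:
Rachford–Rice: g(ψ₁) = Σ zᵢ(Kᵢ−1)/(1+ψ₁(Kᵢ−1)) = 0.
Feasibility: ΣzᵢKᵢ = 1.685, Σzᵢ/Kᵢ = 1.544 — both > 1, two phases present.
Iterate (Newton) starting at ψ₁ = 0.39:
  ψ₁ = 0.390: g = 0.1759, g' = -0.935 → ψ₁ = 0.578
  ψ₁ = 0.578: g = 0.0050, g' = -0.916 → ψ₁ = 0.584
Converged at ψ₁ = 0.584.
Drum-1 compositions:
  chloroform: x = 0.193, y = 0.596
  1-propanol: x = 0.141, y = 0.194
  o-xylene: x = 0.383, y = 0.134
  n-nonane: x = 0.282, y = 0.076
Drum-2 feed = drum-1 vapor: z₂ = (0.5958, 0.1938, 0.1342, 0.0762).
Drum 2:
Iterate (Newton) starting at ψ₂ = 0.5:
  ψ₂ = 0.500: g = -0.0888, g' = -0.585 → ψ₂ = 0.348
  ψ₂ = 0.348: g = -0.0104, g' = -0.463 → ψ₂ = 0.326
Converged at ψ₂ = 0.326.
  chloroform: x = 0.497, y = 0.800
  1-propanol: x = 0.214, y = 0.152
  o-xylene: x = 0.183, y = 0.033
  n-nonane: x = 0.106, y = 0.015

V/F (drum 2) = 0.326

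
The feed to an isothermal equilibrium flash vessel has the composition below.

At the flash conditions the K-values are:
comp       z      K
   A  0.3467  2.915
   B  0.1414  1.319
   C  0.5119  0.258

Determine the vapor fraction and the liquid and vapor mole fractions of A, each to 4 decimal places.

Let ψ = V/F and solve Σ zᵢ(Kᵢ−1)/(1+ψ(Kᵢ−1)) = 0.
Check two-phase: ΣzᵢKᵢ = 1.3292 > 1 and Σzᵢ/Kᵢ = 2.2102 > 1, so g(0) = 0.3292 > 0 and g(1) = -1.2102 < 0.
Newton–Raphson from ψ = 0.5:
  ψ = 0.5000: g = -0.22579, g' = -1.0549 → ψ = 0.2860
  ψ = 0.2860: g = -0.01178, g' = -0.9970 → ψ = 0.2741
  ψ = 0.2741: g = 0.00003, g' = -1.0030 → ψ = 0.2742
Converged at ψ = 0.2742.
Compositions from xᵢ = zᵢ/(1+ψ(Kᵢ−1)), yᵢ = Kᵢxᵢ:
  A: x = 0.2273, y = 0.6627
  B: x = 0.1300, y = 0.1715
  C: x = 0.6426, y = 0.1658

ψ = 0.2742, x_A = 0.2273, y_A = 0.6627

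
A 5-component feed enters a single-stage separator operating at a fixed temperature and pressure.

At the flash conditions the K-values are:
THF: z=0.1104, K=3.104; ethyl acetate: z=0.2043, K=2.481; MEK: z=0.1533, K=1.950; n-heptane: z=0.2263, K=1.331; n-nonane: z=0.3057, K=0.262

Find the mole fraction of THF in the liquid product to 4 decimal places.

Material balance + equilibrium reduce to Σ zᵢ(Kᵢ−1)/(1+ψ(Kᵢ−1)) = 0.
Feasibility: ΣzᵢKᵢ = 1.5298, Σzᵢ/Kᵢ = 1.5333 — both > 1, two phases present.
Iterate (Newton) starting at ψ = 0.5:
  ψ = 0.5000: g = 0.09250, g' = -0.7640 → ψ = 0.6211
  ψ = 0.6211: g = -0.00450, g' = -0.8527 → ψ = 0.6158
Converged at ψ = 0.6158.
Compositions from xᵢ = zᵢ/(1+ψ(Kᵢ−1)), yᵢ = Kᵢxᵢ:
  THF: x = 0.0481, y = 0.1493
  ethyl acetate: x = 0.1069, y = 0.2651
  MEK: x = 0.0967, y = 0.1886
  n-heptane: x = 0.1880, y = 0.2502
  n-nonane: x = 0.5604, y = 0.1468

x_THF = 0.0481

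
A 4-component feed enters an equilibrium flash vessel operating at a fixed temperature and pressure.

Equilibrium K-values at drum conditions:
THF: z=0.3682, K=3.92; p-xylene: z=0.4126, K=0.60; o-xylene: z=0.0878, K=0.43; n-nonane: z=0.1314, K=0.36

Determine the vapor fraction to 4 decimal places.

ψ = 0.5478

Rachford–Rice: g(ψ) = Σ zᵢ(Kᵢ−1)/(1+ψ(Kᵢ−1)) = 0.
Feasibility: ΣzᵢKᵢ = 1.7760, Σzᵢ/Kᵢ = 1.3508 — both > 1, two phases present.
Newton iteration, ψ⁰ = 0.44:
  ψ = 0.4400: g = 0.08641, g' = -0.8537 → ψ = 0.5412
  ψ = 0.5412: g = 0.00499, g' = -0.7647 → ψ = 0.5477
  ψ = 0.5477: g = 0.00001, g' = -0.7608 → ψ = 0.5478
Converged at ψ = 0.5478.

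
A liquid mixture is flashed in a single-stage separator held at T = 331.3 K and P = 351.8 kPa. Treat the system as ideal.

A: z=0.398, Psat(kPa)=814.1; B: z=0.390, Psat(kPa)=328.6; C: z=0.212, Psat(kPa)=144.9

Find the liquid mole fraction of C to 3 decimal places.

Raoult's law: Kᵢ = Pᵢˢᵃᵗ/P = Pᵢˢᵃᵗ/351.8.
  K_A = 814.1/351.8 = 2.31410, K_B = 328.6/351.8 = 0.93405, K_C = 144.9/351.8 = 0.41188
Newton iteration, V/F⁰ = 0.66:
  V/F = 0.660: g = 0.0494, g' = -0.395 → V/F = 0.785
  V/F = 0.785: g = -0.0014, g' = -0.421 → V/F = 0.782
Converged at V/F = 0.782.
Compositions from xᵢ = zᵢ/(1+V/F(Kᵢ−1)), yᵢ = Kᵢxᵢ:
  A: x = 0.196, y = 0.454
  B: x = 0.411, y = 0.384
  C: x = 0.392, y = 0.162

x_C = 0.392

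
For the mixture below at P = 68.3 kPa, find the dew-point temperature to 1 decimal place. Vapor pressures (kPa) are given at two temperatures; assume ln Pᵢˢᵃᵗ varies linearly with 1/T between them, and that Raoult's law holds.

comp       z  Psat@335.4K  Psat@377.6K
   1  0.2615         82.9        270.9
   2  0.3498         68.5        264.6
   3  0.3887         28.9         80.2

T = 349.1 K

Dew-point temperature: Σzᵢ·P/Pᵢˢᵃᵗ(T) = 1. Interpolate ln Pᵢˢᵃᵗ = aᵢ + bᵢ/T.
  T = 335.4 K: ΣzᵢP/Pᵢˢᵃᵗ = 1.4828
  T = 377.6 K: ΣzᵢP/Pᵢˢᵃᵗ = 0.4872
  T = 356.5 K: ΣzᵢP/Pᵢˢᵃᵗ = 0.8206
  T = 345.9 K: ΣzᵢP/Pᵢˢᵃᵗ = 1.0940
  T = 351.2 K: ΣzᵢP/Pᵢˢᵃᵗ = 0.9453
  T = 348.5 K: ΣzᵢP/Pᵢˢᵃᵗ = 1.0177
  T = 349.9 K: ΣzᵢP/Pᵢˢᵃᵗ = 0.9794
Interpolating between 348.5 K and 349.9 K gives T ≈ 349.1 K.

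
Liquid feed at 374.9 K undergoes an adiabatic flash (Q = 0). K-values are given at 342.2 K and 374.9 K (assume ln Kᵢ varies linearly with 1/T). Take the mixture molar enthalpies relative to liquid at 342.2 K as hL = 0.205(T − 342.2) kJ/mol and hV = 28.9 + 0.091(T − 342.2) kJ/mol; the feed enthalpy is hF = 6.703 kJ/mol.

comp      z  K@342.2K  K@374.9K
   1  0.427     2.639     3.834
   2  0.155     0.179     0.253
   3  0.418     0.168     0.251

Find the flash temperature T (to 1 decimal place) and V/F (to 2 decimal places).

T = 346.9 K, V/F = 0.20

Adiabatic flash: solve Rachford–Rice at each trial T, then check hF = ψ·hV(T) + (1−ψ)·hL(T).
  T = 342.2 K: K = (2.639, 0.179, 0.168), RR gives ψ = 0.165, H_out = 4.782 kJ/mol
  T = 374.9 K: K = (3.834, 0.253, 0.251), RR gives ψ = 0.368, H_out = 15.975 kJ/mol
  T = 358.5 K: K = (3.206, 0.214, 0.207), RR gives ψ = 0.280, H_out = 10.917 kJ/mol
  T = 350.4 K: K = (2.917, 0.196, 0.187), RR gives ψ = 0.228, H_out = 8.058 kJ/mol
  T = 346.3 K: K = (2.776, 0.188, 0.177), RR gives ψ = 0.198, H_out = 6.477 kJ/mol
  T = 348.4 K: K = (2.848, 0.192, 0.182), RR gives ψ = 0.214, H_out = 7.300 kJ/mol
Linear interpolation between T = 346.3 (H_out = 6.477) and T = 348.4 (H_out = 7.300) on hF = 6.703 gives T ≈ 346.9 K, at which ψ = 0.20.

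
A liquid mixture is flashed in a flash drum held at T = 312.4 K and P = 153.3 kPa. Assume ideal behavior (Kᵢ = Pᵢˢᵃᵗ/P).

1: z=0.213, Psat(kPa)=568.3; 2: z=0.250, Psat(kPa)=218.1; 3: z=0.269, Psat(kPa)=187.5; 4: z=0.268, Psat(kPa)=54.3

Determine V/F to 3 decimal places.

V/F = 0.728

Raoult's law: Kᵢ = Pᵢˢᵃᵗ/P = Pᵢˢᵃᵗ/153.3.
  K_1 = 568.3/153.3 = 3.70711, K_2 = 218.1/153.3 = 1.42270, K_3 = 187.5/153.3 = 1.22309, K_4 = 54.3/153.3 = 0.35421
Rachford–Rice: g(V/F) = Σ zᵢ(Kᵢ−1)/(1+V/F(Kᵢ−1)) = 0.
Check two-phase: ΣzᵢKᵢ = 1.569 > 1 and Σzᵢ/Kᵢ = 1.210 > 1, so g(0) = 0.569 > 0 and g(1) = -0.210 < 0.
Newton iteration, V/F⁰ = 0.65:
  V/F = 0.650: g = 0.0460, g' = -0.575 → V/F = 0.730
  V/F = 0.730: g = -0.0013, g' = -0.612 → V/F = 0.728
Converged at V/F = 0.728.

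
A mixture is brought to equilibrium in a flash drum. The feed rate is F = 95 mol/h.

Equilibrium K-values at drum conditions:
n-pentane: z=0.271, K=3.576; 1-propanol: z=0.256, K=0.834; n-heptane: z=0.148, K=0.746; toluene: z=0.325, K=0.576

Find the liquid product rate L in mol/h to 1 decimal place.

L = 38.5 mol/h

Rachford–Rice: g(β) = Σ zᵢ(Kᵢ−1)/(1+β(Kᵢ−1)) = 0.
Check two-phase: ΣzᵢKᵢ = 1.480 > 1 and Σzᵢ/Kᵢ = 1.145 > 1, so g(0) = 0.480 > 0 and g(1) = -0.145 < 0.
Newton iteration, β⁰ = 0.62:
  β = 0.620: g = -0.0101, g' = -0.396 → β = 0.594
  β = 0.594: g = 0.0001, g' = -0.407 → β = 0.595
Converged at β = 0.595.
Then V = β·F = 0.5948·95 = 56.5 mol/h and L = F − V = 38.5 mol/h.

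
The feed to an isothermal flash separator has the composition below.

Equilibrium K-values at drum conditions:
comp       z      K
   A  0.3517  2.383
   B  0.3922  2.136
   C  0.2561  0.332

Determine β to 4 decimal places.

Rachford–Rice: g(β) = Σ zᵢ(Kᵢ−1)/(1+β(Kᵢ−1)) = 0.
Check two-phase: ΣzᵢKᵢ = 1.7609 > 1 and Σzᵢ/Kᵢ = 1.1026 > 1, so g(0) = 0.7609 > 0 and g(1) = -0.1026 < 0.
Iterate (Newton) starting at β = 0.48:
  β = 0.4800: g = 0.32884, g' = -0.7026 → β = 0.9481
  β = 0.9481: g = -0.04157, g' = -1.0931 → β = 0.9100
  β = 0.9100: g = -0.00189, g' = -0.9976 → β = 0.9081
Converged at β = 0.9081.

β = 0.9081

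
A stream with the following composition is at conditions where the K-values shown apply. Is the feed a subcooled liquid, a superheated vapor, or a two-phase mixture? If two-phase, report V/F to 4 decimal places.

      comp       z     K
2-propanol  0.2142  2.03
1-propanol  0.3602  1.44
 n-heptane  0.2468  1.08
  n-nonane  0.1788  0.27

ΣzᵢKᵢ = 1.2683; Σzᵢ/Kᵢ = 1.2464.
Both exceed 1, so a two-phase solution exists.
Newton iteration, ψ⁰ = 0.5:
  ψ = 0.5000: g = 0.08897, g' = -0.3836 → ψ = 0.7319
  ψ = 0.7319: g = -0.01595, g' = -0.5545 → ψ = 0.7032
  ψ = 0.7032: g = -0.00050, g' = -0.5208 → ψ = 0.7022
Converged at ψ = 0.7022.

two-phase, V/F = 0.7022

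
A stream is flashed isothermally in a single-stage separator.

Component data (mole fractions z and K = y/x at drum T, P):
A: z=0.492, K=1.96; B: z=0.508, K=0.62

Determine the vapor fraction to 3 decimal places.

Let ψ = V/F and solve Σ zᵢ(Kᵢ−1)/(1+ψ(Kᵢ−1)) = 0.
g(0) = ΣzᵢKᵢ − 1 = 0.279 and g(1) = 1 − Σzᵢ/Kᵢ = -0.070, so a root lies in (0, 1).
Iterate (Newton) starting at ψ = 0.67:
  ψ = 0.670: g = 0.0285, g' = -0.300 → ψ = 0.765
  ψ = 0.765: g = 0.0002, g' = -0.297 → ψ = 0.766
Converged at ψ = 0.766.

ψ = 0.766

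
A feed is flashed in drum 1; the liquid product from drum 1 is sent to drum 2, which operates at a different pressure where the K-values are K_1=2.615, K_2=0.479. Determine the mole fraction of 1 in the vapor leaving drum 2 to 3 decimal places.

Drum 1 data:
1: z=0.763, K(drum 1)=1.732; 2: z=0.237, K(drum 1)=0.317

y_1 (drum 2) = 0.638

Drum 1:
Let ψ₁ = V/F and solve Σ zᵢ(Kᵢ−1)/(1+ψ₁(Kᵢ−1)) = 0.
Check two-phase: ΣzᵢKᵢ = 1.397 > 1 and Σzᵢ/Kᵢ = 1.188 > 1, so g(0) = 0.397 > 0 and g(1) = -0.188 < 0.
Binary case is linear: z₁(K₁−1)(1+ψ₁(K₂−1)) + z₂(K₂−1)(1+ψ₁(K₁−1)) = 0
⇒ ψ₁ = [z₁(K₁−1)+z₂(K₂−1)] / [−(K₁−1)(K₂−1)] = 0.3966/0.5000 = 0.793
Drum-1 compositions:
  1: x = 0.483, y = 0.836
  2: x = 0.517, y = 0.164
Drum-2 feed = drum-1 liquid: z₂ = (0.4827, 0.5173).
Drum 2:
Rachford–Rice: g(ψ₂) = Σ zᵢ(Kᵢ−1)/(1+ψ₂(Kᵢ−1)) = 0.
Feasibility: ΣzᵢKᵢ = 1.510, Σzᵢ/Kᵢ = 1.265 — both > 1, two phases present.
Binary case is linear: z₁(K₁−1)(1+ψ₂(K₂−1)) + z₂(K₂−1)(1+ψ₂(K₁−1)) = 0
⇒ ψ₂ = [z₁(K₁−1)+z₂(K₂−1)] / [−(K₁−1)(K₂−1)] = 0.5100/0.8414 = 0.606
  1: x = 0.244, y = 0.638
  2: x = 0.756, y = 0.362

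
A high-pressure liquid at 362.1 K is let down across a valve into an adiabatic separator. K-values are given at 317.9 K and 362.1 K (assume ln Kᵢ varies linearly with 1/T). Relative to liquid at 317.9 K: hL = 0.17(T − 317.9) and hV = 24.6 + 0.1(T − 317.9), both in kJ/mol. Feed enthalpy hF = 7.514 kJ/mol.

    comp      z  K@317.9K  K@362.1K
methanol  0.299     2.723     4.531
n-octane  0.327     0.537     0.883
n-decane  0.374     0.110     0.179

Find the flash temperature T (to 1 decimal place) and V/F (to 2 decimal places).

T = 336.5 K, V/F = 0.19

Adiabatic flash: solve Rachford–Rice at each trial T, then check hF = ψ·hV(T) + (1−ψ)·hL(T).
  T = 317.9 K: K = (2.723, 0.537, 0.110), RR gives ψ = 0.025, H_out = 0.621 kJ/mol
  T = 362.1 K: K = (4.531, 0.883, 0.179), RR gives ψ = 0.351, H_out = 15.066 kJ/mol
  T = 340.0 K: K = (3.571, 0.700, 0.143), RR gives ψ = 0.213, H_out = 8.659 kJ/mol
  T = 328.9 K: K = (3.131, 0.615, 0.126), RR gives ψ = 0.128, H_out = 4.922 kJ/mol
  T = 334.4 K: K = (3.345, 0.657, 0.134), RR gives ψ = 0.172, H_out = 6.832 kJ/mol
  T = 337.2 K: K = (3.457, 0.678, 0.138), RR gives ψ = 0.193, H_out = 7.759 kJ/mol
  T = 335.8 K: K = (3.401, 0.667, 0.136), RR gives ψ = 0.182, H_out = 7.299 kJ/mol
Linear interpolation between T = 335.8 (H_out = 7.299) and T = 337.2 (H_out = 7.759) on hF = 7.514 gives T ≈ 336.5 K, at which ψ = 0.19.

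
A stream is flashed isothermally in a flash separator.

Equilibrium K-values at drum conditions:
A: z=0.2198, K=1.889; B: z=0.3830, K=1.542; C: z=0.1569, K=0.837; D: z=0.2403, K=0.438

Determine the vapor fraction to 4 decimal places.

Iterate (Newton) starting at ψ = 0.5:
  ψ = 0.5000: g = 0.08293, g' = -0.3047 → ψ = 0.7722
  ψ = 0.7722: g = -0.00565, g' = -0.3593 → ψ = 0.7565
  ψ = 0.7565: g = -0.00004, g' = -0.3538 → ψ = 0.7564
Converged at ψ = 0.7564.

ψ = 0.7564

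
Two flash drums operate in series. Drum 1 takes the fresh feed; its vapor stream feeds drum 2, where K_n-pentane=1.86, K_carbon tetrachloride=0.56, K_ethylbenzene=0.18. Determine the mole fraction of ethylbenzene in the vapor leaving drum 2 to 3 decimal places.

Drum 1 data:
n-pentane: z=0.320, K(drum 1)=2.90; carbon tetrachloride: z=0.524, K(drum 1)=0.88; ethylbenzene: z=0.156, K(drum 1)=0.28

Drum 1:
Newton–Raphson from ψ₁ = 0.39:
  ψ₁ = 0.390: g = 0.1271, g' = -0.546 → ψ₁ = 0.623
  ψ₁ = 0.623: g = 0.0069, g' = -0.517 → ψ₁ = 0.636
Converged at ψ₁ = 0.636.
Drum-1 compositions:
  n-pentane: x = 0.145, y = 0.420
  carbon tetrachloride: x = 0.567, y = 0.499
  ethylbenzene: x = 0.288, y = 0.081
Drum-2 feed = drum-1 vapor: z₂ = (0.4202, 0.4992, 0.0806).
Drum 2:
Rachford–Rice: g(ψ₂) = Σ zᵢ(Kᵢ−1)/(1+ψ₂(Kᵢ−1)) = 0.
Check two-phase: ΣzᵢKᵢ = 1.076 > 1 and Σzᵢ/Kᵢ = 1.565 > 1, so g(0) = 0.076 > 0 and g(1) = -0.565 < 0.
Iterate (Newton) starting at ψ₂ = 0.5:
  ψ₂ = 0.500: g = -0.1409, g' = -0.466 → ψ₂ = 0.198
  ψ₂ = 0.198: g = -0.0107, g' = -0.420 → ψ₂ = 0.172
  ψ₂ = 0.172: g = 0.0000, g' = -0.422 → ψ₂ = 0.173
Converged at ψ₂ = 0.173.
  n-pentane: x = 0.366, y = 0.681
  carbon tetrachloride: x = 0.540, y = 0.303
  ethylbenzene: x = 0.094, y = 0.017

y_ethylbenzene (drum 2) = 0.017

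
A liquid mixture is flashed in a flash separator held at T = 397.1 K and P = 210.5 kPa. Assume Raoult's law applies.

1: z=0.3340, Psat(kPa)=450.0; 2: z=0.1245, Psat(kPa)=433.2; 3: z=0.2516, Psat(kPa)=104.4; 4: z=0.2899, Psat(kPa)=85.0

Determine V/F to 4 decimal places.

V/F = 0.3419

Raoult's law: Kᵢ = Pᵢˢᵃᵗ/P = Pᵢˢᵃᵗ/210.5.
  K_1 = 450.0/210.5 = 2.137767, K_2 = 433.2/210.5 = 2.057957, K_3 = 104.4/210.5 = 0.495962, K_4 = 85.0/210.5 = 0.403800
Rachford–Rice: g(V/F) = Σ zᵢ(Kᵢ−1)/(1+V/F(Kᵢ−1)) = 0.
Check two-phase: ΣzᵢKᵢ = 1.2121 > 1 and Σzᵢ/Kᵢ = 1.4420 > 1, so g(0) = 0.2121 > 0 and g(1) = -0.4420 < 0.
Iterate (Newton) starting at V/F = 0.51:
  V/F = 0.5100: g = -0.09302, g' = -0.5605 → V/F = 0.3440
  V/F = 0.3440: g = -0.00118, g' = -0.5549 → V/F = 0.3419
Converged at V/F = 0.3419.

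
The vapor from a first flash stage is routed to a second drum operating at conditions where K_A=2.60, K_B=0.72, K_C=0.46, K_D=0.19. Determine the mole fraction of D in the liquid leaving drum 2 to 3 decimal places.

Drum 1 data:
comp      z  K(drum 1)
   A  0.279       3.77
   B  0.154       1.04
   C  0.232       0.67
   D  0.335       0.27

x_D (drum 2) = 0.266

Drum 1:
Rachford–Rice: g(ψ₁) = Σ zᵢ(Kᵢ−1)/(1+ψ₁(Kᵢ−1)) = 0.
Feasibility: ΣzᵢKᵢ = 1.458, Σzᵢ/Kᵢ = 1.809 — both > 1, two phases present.
Newton–Raphson from ψ₁ = 0.5:
  ψ₁ = 0.500: g = -0.1467, g' = -0.856 → ψ₁ = 0.328
  ψ₁ = 0.328: g = 0.0032, g' = -0.928 → ψ₁ = 0.332
Converged at ψ₁ = 0.332.
Drum-1 compositions:
  A: x = 0.145, y = 0.548
  B: x = 0.152, y = 0.158
  C: x = 0.261, y = 0.175
  D: x = 0.442, y = 0.119
Drum-2 feed = drum-1 vapor: z₂ = (0.5480, 0.1581, 0.1746, 0.1194).
Drum 2:
Newton iteration, ψ₂⁰ = 0.5:
  ψ₂ = 0.500: g = 0.1440, g' = -0.766 → ψ₂ = 0.688
  ψ₂ = 0.688: g = -0.0057, g' = -0.865 → ψ₂ = 0.681
Converged at ψ₂ = 0.681.
  A: x = 0.262, y = 0.682
  B: x = 0.195, y = 0.141
  C: x = 0.276, y = 0.127
  D: x = 0.266, y = 0.051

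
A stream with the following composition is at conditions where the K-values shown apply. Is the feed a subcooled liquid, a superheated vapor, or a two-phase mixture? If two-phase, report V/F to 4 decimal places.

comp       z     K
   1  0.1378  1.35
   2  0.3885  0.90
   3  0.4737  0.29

ΣzᵢKᵢ = 0.6731; Σzᵢ/Kᵢ = 2.1672.
Since ΣzᵢKᵢ < 1 the mixture is below its bubble point — single liquid phase.

subcooled liquid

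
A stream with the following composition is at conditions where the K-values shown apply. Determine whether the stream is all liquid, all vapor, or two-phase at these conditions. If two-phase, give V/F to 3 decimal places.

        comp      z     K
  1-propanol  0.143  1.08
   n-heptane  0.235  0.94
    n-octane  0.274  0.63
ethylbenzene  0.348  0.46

ΣzᵢKᵢ = 0.708; Σzᵢ/Kᵢ = 1.574.
Since ΣzᵢKᵢ < 1 the mixture is below its bubble point — single liquid phase.

all liquid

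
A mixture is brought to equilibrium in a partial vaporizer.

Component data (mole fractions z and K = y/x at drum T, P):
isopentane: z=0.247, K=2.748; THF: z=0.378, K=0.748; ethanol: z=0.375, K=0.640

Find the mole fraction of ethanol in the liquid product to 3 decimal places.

Material balance + equilibrium reduce to Σ zᵢ(Kᵢ−1)/(1+ψ(Kᵢ−1)) = 0.
Check two-phase: ΣzᵢKᵢ = 1.202 > 1 and Σzᵢ/Kᵢ = 1.181 > 1, so g(0) = 0.202 > 0 and g(1) = -0.181 < 0.
Newton iteration, ψ⁰ = 0.5:
  ψ = 0.500: g = -0.0432, g' = -0.319 → ψ = 0.364
  ψ = 0.364: g = 0.0035, g' = -0.375 → ψ = 0.374
Converged at ψ = 0.374.
Compositions from xᵢ = zᵢ/(1+ψ(Kᵢ−1)), yᵢ = Kᵢxᵢ:
  isopentane: x = 0.149, y = 0.411
  THF: x = 0.417, y = 0.312
  ethanol: x = 0.433, y = 0.277

x_ethanol = 0.433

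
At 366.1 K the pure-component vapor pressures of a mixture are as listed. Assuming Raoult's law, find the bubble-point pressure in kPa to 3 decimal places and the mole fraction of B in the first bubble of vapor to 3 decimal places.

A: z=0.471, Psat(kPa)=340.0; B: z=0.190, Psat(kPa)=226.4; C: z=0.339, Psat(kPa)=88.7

Pbub = 233.225 kPa, y_B = 0.184

At the bubble point ψ → 0, so ΣzᵢKᵢ = 1 with Kᵢ = Pᵢˢᵃᵗ/P ⇒ P = ΣzᵢPᵢˢᵃᵗ.
P = 0.471·340.0 + 0.190·226.4 + 0.339·88.7 = 233.225 kPa
yᵢ = zᵢPᵢˢᵃᵗ/P ⇒ y_B = 0.190·226.4/233.225 = 0.184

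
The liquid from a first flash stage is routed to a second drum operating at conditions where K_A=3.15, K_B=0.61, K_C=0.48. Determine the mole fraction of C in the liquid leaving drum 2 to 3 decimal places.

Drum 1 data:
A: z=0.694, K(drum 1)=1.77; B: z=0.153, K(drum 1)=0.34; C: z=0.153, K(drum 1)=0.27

x_C (drum 2) = 0.459

Drum 1:
Iterate (Newton) starting at ψ₁ = 0.62:
  ψ₁ = 0.620: g = -0.0133, g' = -0.652 → ψ₁ = 0.600
  ψ₁ = 0.600: g = -0.0002, g' = -0.633 → ψ₁ = 0.599
Converged at ψ₁ = 0.599.
Drum-1 compositions:
  A: x = 0.475, y = 0.840
  B: x = 0.253, y = 0.086
  C: x = 0.272, y = 0.073
Drum-2 feed = drum-1 liquid: z₂ = (0.4749, 0.2531, 0.2720).
Drum 2:
Iterate (Newton) starting at ψ₂ = 0.7:
  ψ₂ = 0.700: g = 0.0494, g' = -0.604 → ψ₂ = 0.782
  ψ₂ = 0.782: g = 0.0005, g' = -0.594 → ψ₂ = 0.783
Converged at ψ₂ = 0.783.
  A: x = 0.177, y = 0.558
  B: x = 0.364, y = 0.222
  C: x = 0.459, y = 0.220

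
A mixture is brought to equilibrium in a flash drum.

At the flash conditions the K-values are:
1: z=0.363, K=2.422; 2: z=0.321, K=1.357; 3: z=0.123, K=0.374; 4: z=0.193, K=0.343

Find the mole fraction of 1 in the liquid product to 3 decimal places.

x_1 = 0.186

Iterate (Newton) starting at ψ = 0.32:
  ψ = 0.320: g = 0.2008, g' = -0.589 → ψ = 0.661
  ψ = 0.661: g = 0.0033, g' = -0.622 → ψ = 0.666
Converged at ψ = 0.666.
Compositions from xᵢ = zᵢ/(1+ψ(Kᵢ−1)), yᵢ = Kᵢxᵢ:
  1: x = 0.186, y = 0.451
  2: x = 0.259, y = 0.352
  3: x = 0.211, y = 0.079
  4: x = 0.343, y = 0.118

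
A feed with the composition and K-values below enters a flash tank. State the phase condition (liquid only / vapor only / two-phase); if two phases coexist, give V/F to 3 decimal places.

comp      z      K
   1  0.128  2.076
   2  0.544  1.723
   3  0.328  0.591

ΣzᵢKᵢ = 1.397; Σzᵢ/Kᵢ = 0.932.
Since Σzᵢ/Kᵢ < 1 the mixture is above its dew point — single vapor phase.

vapor only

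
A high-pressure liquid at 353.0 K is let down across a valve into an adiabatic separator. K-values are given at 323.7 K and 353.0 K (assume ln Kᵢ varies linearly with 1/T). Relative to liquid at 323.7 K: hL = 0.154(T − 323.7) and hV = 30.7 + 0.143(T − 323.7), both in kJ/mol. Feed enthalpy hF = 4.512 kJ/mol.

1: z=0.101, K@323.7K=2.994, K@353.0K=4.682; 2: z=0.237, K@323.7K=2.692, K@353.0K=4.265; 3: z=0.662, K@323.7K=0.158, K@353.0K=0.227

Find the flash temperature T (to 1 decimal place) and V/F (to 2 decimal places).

T = 331.8 K, V/F = 0.11

Adiabatic flash: solve Rachford–Rice at each trial T, then check hF = ψ·hV(T) + (1−ψ)·hL(T).
  T = 323.7 K: K = (2.994, 2.692, 0.158), RR gives ψ = 0.030, H_out = 0.917 kJ/mol
  T = 353.0 K: K = (4.682, 4.265, 0.227), RR gives ψ = 0.242, H_out = 11.854 kJ/mol
  T = 338.4 K: K = (3.783, 3.425, 0.191), RR gives ψ = 0.156, H_out = 7.029 kJ/mol
  T = 331.0 K: K = (3.372, 3.042, 0.174), RR gives ψ = 0.100, H_out = 4.176 kJ/mol
  T = 334.7 K: K = (3.574, 3.230, 0.182), RR gives ψ = 0.129, H_out = 5.648 kJ/mol
  T = 332.9 K: K = (3.475, 3.138, 0.178), RR gives ψ = 0.115, H_out = 4.944 kJ/mol
Linear interpolation between T = 331.0 (H_out = 4.176) and T = 332.9 (H_out = 4.944) on hF = 4.512 gives T ≈ 331.8 K, at which ψ = 0.11.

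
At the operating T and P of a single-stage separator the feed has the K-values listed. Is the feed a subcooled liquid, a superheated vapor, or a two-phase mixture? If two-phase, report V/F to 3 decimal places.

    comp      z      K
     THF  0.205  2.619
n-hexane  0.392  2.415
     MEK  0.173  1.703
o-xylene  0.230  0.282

two-phase, V/F = 0.889

ΣzᵢKᵢ = 1.843; Σzᵢ/Kᵢ = 1.158.
Both exceed 1, so a two-phase solution exists.
Material balance + equilibrium reduce to Σ zᵢ(Kᵢ−1)/(1+ψ(Kᵢ−1)) = 0.
Newton–Raphson from ψ = 0.49:
  ψ = 0.490: g = 0.3483, g' = -0.770 → ψ = 0.942
  ψ = 0.942: g = -0.0681, g' = -1.392 → ψ = 0.893
  ψ = 0.893: g = -0.0050, g' = -1.197 → ψ = 0.889
Converged at ψ = 0.889.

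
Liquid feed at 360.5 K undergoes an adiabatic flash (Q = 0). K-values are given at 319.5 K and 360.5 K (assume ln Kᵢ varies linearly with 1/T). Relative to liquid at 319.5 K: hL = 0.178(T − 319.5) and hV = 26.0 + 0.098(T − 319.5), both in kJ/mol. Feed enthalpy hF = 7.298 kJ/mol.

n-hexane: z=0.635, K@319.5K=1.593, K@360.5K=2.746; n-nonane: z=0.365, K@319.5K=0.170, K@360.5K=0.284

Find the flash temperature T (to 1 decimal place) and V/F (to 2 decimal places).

T = 323.9 K, V/F = 0.25

Adiabatic flash: solve Rachford–Rice at each trial T, then check hF = ψ·hV(T) + (1−ψ)·hL(T).
  T = 319.5 K: K = (1.593, 0.170), RR gives ψ = 0.150, H_out = 3.888 kJ/mol
  T = 360.5 K: K = (2.746, 0.284), RR gives ψ = 0.678, H_out = 22.698 kJ/mol
  T = 340.0 K: K = (2.126, 0.223), RR gives ψ = 0.493, H_out = 15.665 kJ/mol
  T = 329.8 K: K = (1.850, 0.196), RR gives ψ = 0.360, H_out = 10.899 kJ/mol
  T = 324.6 K: K = (1.717, 0.182), RR gives ψ = 0.268, H_out = 7.767 kJ/mol
  T = 322.1 K: K = (1.656, 0.176), RR gives ψ = 0.214, H_out = 5.991 kJ/mol
  T = 323.4 K: K = (1.688, 0.180), RR gives ψ = 0.243, H_out = 6.940 kJ/mol
Linear interpolation between T = 323.4 (H_out = 6.940) and T = 324.6 (H_out = 7.767) on hF = 7.298 gives T ≈ 323.9 K, at which ψ = 0.25.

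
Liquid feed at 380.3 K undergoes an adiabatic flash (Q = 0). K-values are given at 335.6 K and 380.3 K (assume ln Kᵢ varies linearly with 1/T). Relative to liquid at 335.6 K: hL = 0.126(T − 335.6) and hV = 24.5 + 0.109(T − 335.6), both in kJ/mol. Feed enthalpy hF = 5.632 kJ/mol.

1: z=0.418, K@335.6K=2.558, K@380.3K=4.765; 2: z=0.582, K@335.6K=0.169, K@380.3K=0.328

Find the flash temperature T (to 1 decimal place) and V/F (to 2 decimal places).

T = 342.2 K, V/F = 0.20

Adiabatic flash: solve Rachford–Rice at each trial T, then check hF = ψ·hV(T) + (1−ψ)·hL(T).
  T = 335.6 K: K = (2.558, 0.169), RR gives ψ = 0.129, H_out = 3.172 kJ/mol
  T = 380.3 K: K = (4.765, 0.328), RR gives ψ = 0.467, H_out = 16.729 kJ/mol
  T = 358.0 K: K = (3.562, 0.241), RR gives ψ = 0.323, H_out = 10.619 kJ/mol
  T = 346.8 K: K = (3.035, 0.203), RR gives ψ = 0.238, H_out = 7.204 kJ/mol
  T = 341.2 K: K = (2.790, 0.185), RR gives ψ = 0.188, H_out = 5.294 kJ/mol
  T = 344.0 K: K = (2.911, 0.194), RR gives ψ = 0.214, H_out = 6.271 kJ/mol
  T = 342.6 K: K = (2.850, 0.190), RR gives ψ = 0.201, H_out = 5.789 kJ/mol
Linear interpolation between T = 341.2 (H_out = 5.294) and T = 342.6 (H_out = 5.789) on hF = 5.632 gives T ≈ 342.2 K, at which ψ = 0.20.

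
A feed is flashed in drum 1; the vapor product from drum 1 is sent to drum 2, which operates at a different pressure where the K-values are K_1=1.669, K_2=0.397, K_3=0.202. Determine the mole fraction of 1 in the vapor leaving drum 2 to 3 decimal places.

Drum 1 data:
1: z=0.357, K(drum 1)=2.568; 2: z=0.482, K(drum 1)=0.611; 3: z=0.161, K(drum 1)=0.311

Drum 1:
Material balance + equilibrium reduce to Σ zᵢ(Kᵢ−1)/(1+ψ₁(Kᵢ−1)) = 0.
g(0) = ΣzᵢKᵢ − 1 = 0.261 and g(1) = 1 − Σzᵢ/Kᵢ = -0.446, so a root lies in (0, 1).
Newton–Raphson from ψ₁ = 0.43:
  ψ₁ = 0.430: g = -0.0484, g' = -0.573 → ψ₁ = 0.345
  ψ₁ = 0.345: g = 0.0009, g' = -0.598 → ψ₁ = 0.347
Converged at ψ₁ = 0.347.
Drum-1 compositions:
  1: x = 0.231, y = 0.594
  2: x = 0.557, y = 0.340
  3: x = 0.212, y = 0.066
Drum-2 feed = drum-1 vapor: z₂ = (0.5937, 0.3405, 0.0658).
Drum 2:
Material balance + equilibrium reduce to Σ zᵢ(Kᵢ−1)/(1+ψ₂(Kᵢ−1)) = 0.
Check two-phase: ΣzᵢKᵢ = 1.139 > 1 and Σzᵢ/Kᵢ = 1.539 > 1, so g(0) = 0.139 > 0 and g(1) = -0.539 < 0.
Newton iteration, ψ₂⁰ = 0.5:
  ψ₂ = 0.500: g = -0.0836, g' = -0.519 → ψ₂ = 0.339
  ψ₂ = 0.339: g = -0.0062, g' = -0.451 → ψ₂ = 0.325
Converged at ψ₂ = 0.325.
  1: x = 0.488, y = 0.814
  2: x = 0.423, y = 0.168
  3: x = 0.089, y = 0.018

y_1 (drum 2) = 0.814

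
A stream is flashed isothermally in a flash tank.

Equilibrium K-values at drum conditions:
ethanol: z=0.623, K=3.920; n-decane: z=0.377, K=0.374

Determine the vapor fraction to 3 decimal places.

Let ψ = V/F and solve Σ zᵢ(Kᵢ−1)/(1+ψ(Kᵢ−1)) = 0.
Feasibility: ΣzᵢKᵢ = 2.583, Σzᵢ/Kᵢ = 1.167 — both > 1, two phases present.
Newton–Raphson from ψ = 0.5:
  ψ = 0.500: g = 0.3960, g' = -1.191 → ψ = 0.833
  ψ = 0.833: g = 0.0374, g' = -1.096 → ψ = 0.867
  ψ = 0.867: g = -0.0006, g' = -1.132 → ψ = 0.866
Converged at ψ = 0.866.

ψ = 0.866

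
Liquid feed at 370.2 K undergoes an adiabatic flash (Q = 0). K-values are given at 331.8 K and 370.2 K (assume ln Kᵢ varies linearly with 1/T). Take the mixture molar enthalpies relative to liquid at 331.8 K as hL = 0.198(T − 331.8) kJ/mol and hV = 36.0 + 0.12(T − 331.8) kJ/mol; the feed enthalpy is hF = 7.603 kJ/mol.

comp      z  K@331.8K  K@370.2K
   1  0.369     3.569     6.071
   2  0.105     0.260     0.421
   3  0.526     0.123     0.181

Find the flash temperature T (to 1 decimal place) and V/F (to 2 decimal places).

T = 334.1 K, V/F = 0.20

Adiabatic flash: solve Rachford–Rice at each trial T, then check hF = ψ·hV(T) + (1−ψ)·hL(T).
  T = 331.8 K: K = (3.569, 0.260, 0.123), RR gives ψ = 0.186, H_out = 6.699 kJ/mol
  T = 370.2 K: K = (6.071, 0.421, 0.181), RR gives ψ = 0.347, H_out = 19.058 kJ/mol
  T = 351.0 K: K = (4.723, 0.335, 0.151), RR gives ψ = 0.280, H_out = 13.477 kJ/mol
  T = 341.4 K: K = (4.122, 0.296, 0.137), RR gives ψ = 0.238, H_out = 10.300 kJ/mol
  T = 336.6 K: K = (3.839, 0.278, 0.130), RR gives ψ = 0.214, H_out = 8.564 kJ/mol
  T = 334.2 K: K = (3.703, 0.269, 0.126), RR gives ψ = 0.200, H_out = 7.650 kJ/mol
Linear interpolation between T = 331.8 (H_out = 6.699) and T = 334.2 (H_out = 7.650) on hF = 7.603 gives T ≈ 334.1 K, at which ψ = 0.20.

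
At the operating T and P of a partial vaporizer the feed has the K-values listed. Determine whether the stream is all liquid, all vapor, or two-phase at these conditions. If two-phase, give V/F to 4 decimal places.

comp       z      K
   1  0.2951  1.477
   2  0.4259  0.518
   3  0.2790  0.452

all liquid

ΣzᵢKᵢ = 0.7826; Σzᵢ/Kᵢ = 1.6393.
Since ΣzᵢKᵢ < 1 the mixture is below its bubble point — single liquid phase.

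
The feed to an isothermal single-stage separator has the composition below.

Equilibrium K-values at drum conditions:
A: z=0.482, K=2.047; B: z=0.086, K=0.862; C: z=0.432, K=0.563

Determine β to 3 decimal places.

β = 0.717

Let β = V/F and solve Σ zᵢ(Kᵢ−1)/(1+β(Kᵢ−1)) = 0.
g(0) = ΣzᵢKᵢ − 1 = 0.304 and g(1) = 1 − Σzᵢ/Kᵢ = -0.103, so a root lies in (0, 1).
Iterate (Newton) starting at β = 0.59:
  β = 0.590: g = 0.0447, g' = -0.354 → β = 0.716
  β = 0.716: g = 0.0004, g' = -0.349 → β = 0.717
Converged at β = 0.717.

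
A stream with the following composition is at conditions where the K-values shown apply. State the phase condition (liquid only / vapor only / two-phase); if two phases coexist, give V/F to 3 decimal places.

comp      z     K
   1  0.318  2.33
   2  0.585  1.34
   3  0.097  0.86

ΣzᵢKᵢ = 1.608; Σzᵢ/Kᵢ = 0.686.
Since Σzᵢ/Kᵢ < 1 the mixture is above its dew point — single vapor phase.

vapor only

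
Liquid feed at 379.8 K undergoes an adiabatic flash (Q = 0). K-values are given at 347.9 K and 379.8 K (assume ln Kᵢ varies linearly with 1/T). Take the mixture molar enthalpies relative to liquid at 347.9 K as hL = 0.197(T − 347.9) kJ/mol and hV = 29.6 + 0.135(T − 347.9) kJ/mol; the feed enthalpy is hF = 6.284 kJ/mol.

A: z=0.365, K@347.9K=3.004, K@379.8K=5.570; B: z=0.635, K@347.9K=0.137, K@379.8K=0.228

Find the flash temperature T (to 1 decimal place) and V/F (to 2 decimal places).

T = 354.5 K, V/F = 0.17

Adiabatic flash: solve Rachford–Rice at each trial T, then check hF = ψ·hV(T) + (1−ψ)·hL(T).
  T = 347.9 K: K = (3.004, 0.137), RR gives ψ = 0.106, H_out = 3.140 kJ/mol
  T = 379.8 K: K = (5.570, 0.228), RR gives ψ = 0.334, H_out = 15.506 kJ/mol
  T = 363.9 K: K = (4.150, 0.179), RR gives ψ = 0.243, H_out = 10.102 kJ/mol
  T = 355.9 K: K = (3.544, 0.157), RR gives ψ = 0.183, H_out = 6.912 kJ/mol
  T = 351.9 K: K = (3.266, 0.147), RR gives ψ = 0.148, H_out = 5.118 kJ/mol
  T = 353.9 K: K = (3.403, 0.152), RR gives ψ = 0.166, H_out = 6.036 kJ/mol
Linear interpolation between T = 353.9 (H_out = 6.036) and T = 355.9 (H_out = 6.912) on hF = 6.284 gives T ≈ 354.5 K, at which ψ = 0.17.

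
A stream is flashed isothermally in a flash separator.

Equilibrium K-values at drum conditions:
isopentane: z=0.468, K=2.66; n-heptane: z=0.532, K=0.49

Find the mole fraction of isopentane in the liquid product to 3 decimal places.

x_isopentane = 0.235

Rachford–Rice: g(V/F) = Σ zᵢ(Kᵢ−1)/(1+V/F(Kᵢ−1)) = 0.
Check two-phase: ΣzᵢKᵢ = 1.506 > 1 and Σzᵢ/Kᵢ = 1.262 > 1, so g(0) = 0.506 > 0 and g(1) = -0.262 < 0.
Binary case is linear: z₁(K₁−1)(1+V/F(K₂−1)) + z₂(K₂−1)(1+V/F(K₁−1)) = 0
⇒ V/F = [z₁(K₁−1)+z₂(K₂−1)] / [−(K₁−1)(K₂−1)] = 0.5056/0.8466 = 0.597
Compositions from xᵢ = zᵢ/(1+V/F(Kᵢ−1)), yᵢ = Kᵢxᵢ:
  isopentane: x = 0.235, y = 0.625
  n-heptane: x = 0.765, y = 0.375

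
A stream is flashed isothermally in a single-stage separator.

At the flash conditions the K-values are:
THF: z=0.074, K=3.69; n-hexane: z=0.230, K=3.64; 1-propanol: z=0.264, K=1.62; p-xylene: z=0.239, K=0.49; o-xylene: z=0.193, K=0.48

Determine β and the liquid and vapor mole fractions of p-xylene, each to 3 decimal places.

β = 0.783, x_p-xylene = 0.398, y_p-xylene = 0.195

Let β = V/F and solve Σ zᵢ(Kᵢ−1)/(1+β(Kᵢ−1)) = 0.
Feasibility: ΣzᵢKᵢ = 1.748, Σzᵢ/Kᵢ = 1.136 — both > 1, two phases present.
Iterate (Newton) starting at β = 0.52:
  β = 0.520: g = 0.1592, g' = -0.649 → β = 0.765
  β = 0.765: g = 0.0105, g' = -0.591 → β = 0.783
Converged at β = 0.783.
Compositions from xᵢ = zᵢ/(1+β(Kᵢ−1)), yᵢ = Kᵢxᵢ:
  THF: x = 0.024, y = 0.088
  n-hexane: x = 0.075, y = 0.273
  1-propanol: x = 0.178, y = 0.288
  p-xylene: x = 0.398, y = 0.195
  o-xylene: x = 0.326, y = 0.156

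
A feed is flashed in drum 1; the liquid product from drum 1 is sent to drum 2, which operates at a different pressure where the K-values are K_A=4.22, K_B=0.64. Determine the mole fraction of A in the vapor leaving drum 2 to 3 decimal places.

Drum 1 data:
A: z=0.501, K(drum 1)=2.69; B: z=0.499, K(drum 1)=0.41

y_A (drum 2) = 0.424

Drum 1:
Material balance + equilibrium reduce to Σ zᵢ(Kᵢ−1)/(1+ψ₁(Kᵢ−1)) = 0.
Feasibility: ΣzᵢKᵢ = 1.552, Σzᵢ/Kᵢ = 1.403 — both > 1, two phases present.
Binary case is linear: z₁(K₁−1)(1+ψ₁(K₂−1)) + z₂(K₂−1)(1+ψ₁(K₁−1)) = 0
⇒ ψ₁ = [z₁(K₁−1)+z₂(K₂−1)] / [−(K₁−1)(K₂−1)] = 0.5523/0.9971 = 0.554
Drum-1 compositions:
  A: x = 0.259, y = 0.696
  B: x = 0.741, y = 0.304
Drum-2 feed = drum-1 liquid: z₂ = (0.2588, 0.7412).
Drum 2:
Rachford–Rice: g(ψ₂) = Σ zᵢ(Kᵢ−1)/(1+ψ₂(Kᵢ−1)) = 0.
Feasibility: ΣzᵢKᵢ = 1.566, Σzᵢ/Kᵢ = 1.219 — both > 1, two phases present.
Binary case is linear: z₁(K₁−1)(1+ψ₂(K₂−1)) + z₂(K₂−1)(1+ψ₂(K₁−1)) = 0
⇒ ψ₂ = [z₁(K₁−1)+z₂(K₂−1)] / [−(K₁−1)(K₂−1)] = 0.5664/1.1592 = 0.489
  A: x = 0.101, y = 0.424
  B: x = 0.899, y = 0.576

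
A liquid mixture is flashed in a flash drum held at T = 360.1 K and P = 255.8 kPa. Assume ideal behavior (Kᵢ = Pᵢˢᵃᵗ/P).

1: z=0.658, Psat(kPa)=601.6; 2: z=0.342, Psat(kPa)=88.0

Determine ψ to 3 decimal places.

ψ = 0.750

Raoult's law: Kᵢ = Pᵢˢᵃᵗ/P = Pᵢˢᵃᵗ/255.8.
  K_1 = 601.6/255.8 = 2.35184, K_2 = 88.0/255.8 = 0.34402
Iterate (Newton) starting at ψ = 0.4:
  ψ = 0.400: g = 0.2732, g' = -0.777 → ψ = 0.752
  ψ = 0.752: g = -0.0013, g' = -0.868 → ψ = 0.750
Converged at ψ = 0.750.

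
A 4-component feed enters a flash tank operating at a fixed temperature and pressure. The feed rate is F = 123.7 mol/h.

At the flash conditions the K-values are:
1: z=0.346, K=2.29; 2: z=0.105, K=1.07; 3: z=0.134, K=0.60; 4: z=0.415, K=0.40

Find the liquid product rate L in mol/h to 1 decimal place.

Iterate (Newton) starting at β = 0.35:
  β = 0.350: g = -0.0628, g' = -0.542 → β = 0.234
  β = 0.234: g = 0.0012, g' = -0.568 → β = 0.236
Converged at β = 0.236.
Then V = β·F = 0.2362·123.7 = 29.2 mol/h and L = F − V = 94.5 mol/h.

L = 94.5 mol/h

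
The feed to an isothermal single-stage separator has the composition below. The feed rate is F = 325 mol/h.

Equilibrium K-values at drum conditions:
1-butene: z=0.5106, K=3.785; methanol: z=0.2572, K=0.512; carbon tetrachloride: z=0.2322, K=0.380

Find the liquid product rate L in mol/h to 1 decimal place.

L = 83.7 mol/h

Material balance + equilibrium reduce to Σ zᵢ(Kᵢ−1)/(1+ψ(Kᵢ−1)) = 0.
Check two-phase: ΣzᵢKᵢ = 2.1525 > 1 and Σzᵢ/Kᵢ = 1.2483 > 1, so g(0) = 1.1525 > 0 and g(1) = -0.2483 < 0.
Newton–Raphson from ψ = 0.5:
  ψ = 0.5000: g = 0.21970, g' = -0.9865 → ψ = 0.7227
  ψ = 0.7227: g = 0.01727, g' = -0.8755 → ψ = 0.7424
Converged at ψ = 0.7424.
Then V = ψ·F = 0.7424·325 = 241.3 mol/h and L = F − V = 83.7 mol/h.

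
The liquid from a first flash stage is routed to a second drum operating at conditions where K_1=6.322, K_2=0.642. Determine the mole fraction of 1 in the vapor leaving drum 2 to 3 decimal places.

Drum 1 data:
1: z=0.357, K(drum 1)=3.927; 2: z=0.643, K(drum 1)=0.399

Drum 1:
Let ψ₁ = V/F and solve Σ zᵢ(Kᵢ−1)/(1+ψ₁(Kᵢ−1)) = 0.
Check two-phase: ΣzᵢKᵢ = 1.658 > 1 and Σzᵢ/Kᵢ = 1.702 > 1, so g(0) = 0.658 > 0 and g(1) = -0.702 < 0.
Binary case is linear: z₁(K₁−1)(1+ψ₁(K₂−1)) + z₂(K₂−1)(1+ψ₁(K₁−1)) = 0
⇒ ψ₁ = [z₁(K₁−1)+z₂(K₂−1)] / [−(K₁−1)(K₂−1)] = 0.6585/1.7591 = 0.374
Drum-1 compositions:
  1: x = 0.170, y = 0.669
  2: x = 0.830, y = 0.331
Drum-2 feed = drum-1 liquid: z₂ = (0.1704, 0.8296).
Drum 2:
Rachford–Rice: g(ψ₂) = Σ zᵢ(Kᵢ−1)/(1+ψ₂(Kᵢ−1)) = 0.
Check two-phase: ΣzᵢKᵢ = 1.610 > 1 and Σzᵢ/Kᵢ = 1.319 > 1, so g(0) = 0.610 > 0 and g(1) = -0.319 < 0.
Binary case is linear: z₁(K₁−1)(1+ψ₂(K₂−1)) + z₂(K₂−1)(1+ψ₂(K₁−1)) = 0
⇒ ψ₂ = [z₁(K₁−1)+z₂(K₂−1)] / [−(K₁−1)(K₂−1)] = 0.6096/1.9053 = 0.320
  1: x = 0.063, y = 0.398
  2: x = 0.937, y = 0.602

y_1 (drum 2) = 0.398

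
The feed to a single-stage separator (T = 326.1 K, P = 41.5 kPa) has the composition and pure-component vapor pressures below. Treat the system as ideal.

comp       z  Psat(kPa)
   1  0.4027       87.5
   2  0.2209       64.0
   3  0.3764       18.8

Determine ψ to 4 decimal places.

ψ = 0.7093

Raoult's law: Kᵢ = Pᵢˢᵃᵗ/P = Pᵢˢᵃᵗ/41.5.
  K_1 = 87.5/41.5 = 2.108434, K_2 = 64.0/41.5 = 1.542169, K_3 = 18.8/41.5 = 0.453012
Rachford–Rice: g(ψ) = Σ zᵢ(Kᵢ−1)/(1+ψ(Kᵢ−1)) = 0.
Feasibility: ΣzᵢKᵢ = 1.3602, Σzᵢ/Kᵢ = 1.1651 — both > 1, two phases present.
Iterate (Newton) starting at ψ = 0.51:
  ψ = 0.5100: g = 0.09344, g' = -0.4584 → ψ = 0.7138
  ψ = 0.7138: g = -0.00224, g' = -0.4911 → ψ = 0.7093
Converged at ψ = 0.7093.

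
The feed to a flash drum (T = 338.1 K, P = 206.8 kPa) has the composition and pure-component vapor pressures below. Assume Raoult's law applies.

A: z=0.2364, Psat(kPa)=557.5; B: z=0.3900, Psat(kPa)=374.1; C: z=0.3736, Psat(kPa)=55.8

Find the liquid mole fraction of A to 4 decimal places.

x_A = 0.1263

Raoult's law: Kᵢ = Pᵢˢᵃᵗ/P = Pᵢˢᵃᵗ/206.8.
  K_A = 557.5/206.8 = 2.695841, K_B = 374.1/206.8 = 1.808994, K_C = 55.8/206.8 = 0.269826
Let ψ = V/F and solve Σ zᵢ(Kᵢ−1)/(1+ψ(Kᵢ−1)) = 0.
Check two-phase: ΣzᵢKᵢ = 1.4436 > 1 and Σzᵢ/Kᵢ = 1.6879 > 1, so g(0) = 0.4436 > 0 and g(1) = -0.6879 < 0.
Newton–Raphson from ψ = 0.37:
  ψ = 0.3700: g = 0.11538, g' = -0.7818 → ψ = 0.5176
  ψ = 0.5176: g = -0.00263, g' = -0.8344 → ψ = 0.5144
Converged at ψ = 0.5144.
Compositions from xᵢ = zᵢ/(1+ψ(Kᵢ−1)), yᵢ = Kᵢxᵢ:
  A: x = 0.1263, y = 0.3404
  B: x = 0.2754, y = 0.4982
  C: x = 0.5984, y = 0.1615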